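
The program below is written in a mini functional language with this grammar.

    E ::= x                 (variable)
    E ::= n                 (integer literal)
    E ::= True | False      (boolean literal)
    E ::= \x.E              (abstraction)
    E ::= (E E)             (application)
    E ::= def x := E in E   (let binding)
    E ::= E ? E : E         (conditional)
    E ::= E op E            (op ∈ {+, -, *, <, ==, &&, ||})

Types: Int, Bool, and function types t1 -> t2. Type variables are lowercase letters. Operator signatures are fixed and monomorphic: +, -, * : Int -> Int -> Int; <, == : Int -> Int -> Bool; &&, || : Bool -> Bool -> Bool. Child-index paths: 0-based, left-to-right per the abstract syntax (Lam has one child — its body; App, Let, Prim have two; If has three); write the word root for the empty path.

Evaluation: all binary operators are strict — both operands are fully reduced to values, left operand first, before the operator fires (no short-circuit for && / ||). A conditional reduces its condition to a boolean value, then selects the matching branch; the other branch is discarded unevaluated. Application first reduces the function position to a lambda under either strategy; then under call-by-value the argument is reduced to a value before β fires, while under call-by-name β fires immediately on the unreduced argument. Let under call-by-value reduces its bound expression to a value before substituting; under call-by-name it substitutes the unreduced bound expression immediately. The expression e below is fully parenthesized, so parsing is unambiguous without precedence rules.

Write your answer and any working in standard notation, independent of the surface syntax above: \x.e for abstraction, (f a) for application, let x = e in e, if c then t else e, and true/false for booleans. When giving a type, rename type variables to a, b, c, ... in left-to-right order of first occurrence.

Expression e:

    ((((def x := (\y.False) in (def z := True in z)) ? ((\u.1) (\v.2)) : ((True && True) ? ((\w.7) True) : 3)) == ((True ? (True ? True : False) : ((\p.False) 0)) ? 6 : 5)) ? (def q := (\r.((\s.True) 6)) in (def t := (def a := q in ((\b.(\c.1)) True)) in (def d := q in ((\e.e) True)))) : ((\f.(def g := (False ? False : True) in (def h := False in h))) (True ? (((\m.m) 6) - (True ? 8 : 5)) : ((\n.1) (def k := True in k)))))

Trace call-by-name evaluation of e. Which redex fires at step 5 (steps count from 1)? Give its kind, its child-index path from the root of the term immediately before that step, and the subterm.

Answer: if at 0.1.0 : (if true then (if true then true else false) else ((\p.false) 0))

Trace:
step 0: (if ((if (let x = (\y.false) in (let z = true in z)) then ((\u.1) (\v.2)) else (if (true && true) then ((\w.7) true) else 3)) == (if (if true then (if true then true else false) else ((\p.false) 0)) then 6 else 5)) then (let q = (\r.((\s.true) 6)) in (let t = (let a = q in ((\b.(\c.1)) true)) in (let d = q in ((\e.e) true)))) else ((\f.(let g = (if false then false else true) in (let h = false in h))) (if true then (((\m.m) 6) - (if true then 8 else 5)) else ((\n.1) (let k = true in k)))))
step 1: [let@0.0.0] (if ((if (let z = true in z) then ((\u.1) (\v.2)) else (if (true && true) then ((\w.7) true) else 3)) == (if (if true then (if true then true else false) else ((\p.false) 0)) then 6 else 5)) then (let q = (\r.((\s.true) 6)) in (let t = (let a = q in ((\b.(\c.1)) true)) in (let d = q in ((\e.e) true)))) else ((\f.(let g = (if false then false else true) in (let h = false in h))) (if true then (((\m.m) 6) - (if true then 8 else 5)) else ((\n.1) (let k = true in k)))))
step 2: [let@0.0.0] (if ((if true then ((\u.1) (\v.2)) else (if (true && true) then ((\w.7) true) else 3)) == (if (if true then (if true then true else false) else ((\p.false) 0)) then 6 else 5)) then (let q = (\r.((\s.true) 6)) in (let t = (let a = q in ((\b.(\c.1)) true)) in (let d = q in ((\e.e) true)))) else ((\f.(let g = (if false then false else true) in (let h = false in h))) (if true then (((\m.m) 6) - (if true then 8 else 5)) else ((\n.1) (let k = true in k)))))
step 3: [if@0.0] (if (((\u.1) (\v.2)) == (if (if true then (if true then true else false) else ((\p.false) 0)) then 6 else 5)) then (let q = (\r.((\s.true) 6)) in (let t = (let a = q in ((\b.(\c.1)) true)) in (let d = q in ((\e.e) true)))) else ((\f.(let g = (if false then false else true) in (let h = false in h))) (if true then (((\m.m) 6) - (if true then 8 else 5)) else ((\n.1) (let k = true in k)))))
step 4: [beta@0.0] (if (1 == (if (if true then (if true then true else false) else ((\p.false) 0)) then 6 else 5)) then (let q = (\r.((\s.true) 6)) in (let t = (let a = q in ((\b.(\c.1)) true)) in (let d = q in ((\e.e) true)))) else ((\f.(let g = (if false then false else true) in (let h = false in h))) (if true then (((\m.m) 6) - (if true then 8 else 5)) else ((\n.1) (let k = true in k)))))
step 5: [if@0.1.0] (if (1 == (if (if true then true else false) then 6 else 5)) then (let q = (\r.((\s.true) 6)) in (let t = (let a = q in ((\b.(\c.1)) true)) in (let d = q in ((\e.e) true)))) else ((\f.(let g = (if false then false else true) in (let h = false in h))) (if true then (((\m.m) 6) - (if true then 8 else 5)) else ((\n.1) (let k = true in k)))))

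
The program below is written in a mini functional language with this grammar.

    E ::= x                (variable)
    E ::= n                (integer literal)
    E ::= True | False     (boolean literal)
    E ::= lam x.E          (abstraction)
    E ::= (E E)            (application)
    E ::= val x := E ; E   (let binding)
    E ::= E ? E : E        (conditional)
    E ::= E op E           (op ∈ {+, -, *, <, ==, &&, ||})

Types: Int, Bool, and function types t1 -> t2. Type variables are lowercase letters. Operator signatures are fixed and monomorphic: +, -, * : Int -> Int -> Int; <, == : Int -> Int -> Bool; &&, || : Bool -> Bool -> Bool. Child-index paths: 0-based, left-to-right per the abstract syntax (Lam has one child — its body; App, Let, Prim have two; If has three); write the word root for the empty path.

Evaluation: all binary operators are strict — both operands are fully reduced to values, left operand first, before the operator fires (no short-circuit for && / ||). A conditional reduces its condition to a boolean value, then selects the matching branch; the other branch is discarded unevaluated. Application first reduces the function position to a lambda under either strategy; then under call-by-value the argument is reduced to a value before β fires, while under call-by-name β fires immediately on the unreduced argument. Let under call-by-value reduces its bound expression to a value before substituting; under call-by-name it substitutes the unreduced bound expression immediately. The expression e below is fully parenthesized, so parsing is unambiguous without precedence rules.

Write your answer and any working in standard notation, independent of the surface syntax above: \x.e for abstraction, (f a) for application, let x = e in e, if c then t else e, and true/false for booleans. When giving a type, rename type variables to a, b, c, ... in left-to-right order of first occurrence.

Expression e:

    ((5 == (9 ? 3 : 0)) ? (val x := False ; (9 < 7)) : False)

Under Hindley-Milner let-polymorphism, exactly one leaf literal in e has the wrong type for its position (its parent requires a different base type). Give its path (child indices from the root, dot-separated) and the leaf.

Working:
  unify Int ~ Int
  unify Int ~ Bool
  FAIL: mismatch Int ~ Bool

Answer: 0.1.0 : 9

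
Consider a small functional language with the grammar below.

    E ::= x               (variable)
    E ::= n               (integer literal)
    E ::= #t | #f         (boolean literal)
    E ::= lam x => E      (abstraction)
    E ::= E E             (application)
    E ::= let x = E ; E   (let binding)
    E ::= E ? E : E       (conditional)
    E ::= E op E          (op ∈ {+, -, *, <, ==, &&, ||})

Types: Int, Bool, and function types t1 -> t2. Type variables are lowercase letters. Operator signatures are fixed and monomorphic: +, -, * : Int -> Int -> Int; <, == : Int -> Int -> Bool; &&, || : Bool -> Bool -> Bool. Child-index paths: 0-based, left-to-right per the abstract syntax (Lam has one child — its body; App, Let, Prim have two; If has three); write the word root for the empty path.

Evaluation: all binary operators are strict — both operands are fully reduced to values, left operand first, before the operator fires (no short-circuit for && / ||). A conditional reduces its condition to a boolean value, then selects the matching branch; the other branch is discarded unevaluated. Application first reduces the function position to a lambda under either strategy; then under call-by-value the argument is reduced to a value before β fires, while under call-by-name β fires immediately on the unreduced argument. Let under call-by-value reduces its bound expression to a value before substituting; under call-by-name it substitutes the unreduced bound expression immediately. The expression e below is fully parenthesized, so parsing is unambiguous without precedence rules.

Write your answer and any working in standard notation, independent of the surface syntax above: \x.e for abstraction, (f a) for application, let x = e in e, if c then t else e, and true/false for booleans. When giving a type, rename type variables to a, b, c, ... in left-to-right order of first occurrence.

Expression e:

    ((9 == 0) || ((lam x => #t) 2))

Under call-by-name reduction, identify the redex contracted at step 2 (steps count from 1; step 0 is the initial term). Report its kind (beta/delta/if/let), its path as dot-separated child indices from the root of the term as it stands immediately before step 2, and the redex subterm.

Derivation:
step 0: ((9 == 0) || ((\x.true) 2))
step 1: [delta@0] (false || ((\x.true) 2))
step 2: [beta@1] (false || true)

Answer: beta at 1 : ((\x.true) 2)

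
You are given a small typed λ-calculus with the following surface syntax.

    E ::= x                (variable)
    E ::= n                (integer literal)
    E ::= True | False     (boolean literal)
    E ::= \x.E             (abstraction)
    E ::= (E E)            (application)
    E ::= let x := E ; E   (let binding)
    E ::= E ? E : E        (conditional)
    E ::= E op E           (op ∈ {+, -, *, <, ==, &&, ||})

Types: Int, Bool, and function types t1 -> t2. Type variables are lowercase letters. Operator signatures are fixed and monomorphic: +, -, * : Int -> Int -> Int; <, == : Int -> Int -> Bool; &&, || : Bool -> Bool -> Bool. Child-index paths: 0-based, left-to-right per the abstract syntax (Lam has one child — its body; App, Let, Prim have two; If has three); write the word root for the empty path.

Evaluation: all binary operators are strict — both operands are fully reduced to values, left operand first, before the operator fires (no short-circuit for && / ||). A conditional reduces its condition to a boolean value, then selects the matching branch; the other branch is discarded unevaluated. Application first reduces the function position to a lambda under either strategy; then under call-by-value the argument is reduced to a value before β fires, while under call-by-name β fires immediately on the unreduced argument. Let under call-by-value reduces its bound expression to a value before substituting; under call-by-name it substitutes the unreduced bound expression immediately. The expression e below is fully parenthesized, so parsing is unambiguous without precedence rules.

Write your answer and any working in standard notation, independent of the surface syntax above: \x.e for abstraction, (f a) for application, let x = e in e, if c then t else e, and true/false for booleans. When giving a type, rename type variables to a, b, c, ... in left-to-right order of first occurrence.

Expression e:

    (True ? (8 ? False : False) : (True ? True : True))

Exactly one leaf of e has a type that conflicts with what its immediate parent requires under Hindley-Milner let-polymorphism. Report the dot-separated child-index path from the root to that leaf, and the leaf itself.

Answer: 1.0 : 8

Working:
  unify Bool ~ Bool
  unify Int ~ Bool
  FAIL: mismatch Int ~ Bool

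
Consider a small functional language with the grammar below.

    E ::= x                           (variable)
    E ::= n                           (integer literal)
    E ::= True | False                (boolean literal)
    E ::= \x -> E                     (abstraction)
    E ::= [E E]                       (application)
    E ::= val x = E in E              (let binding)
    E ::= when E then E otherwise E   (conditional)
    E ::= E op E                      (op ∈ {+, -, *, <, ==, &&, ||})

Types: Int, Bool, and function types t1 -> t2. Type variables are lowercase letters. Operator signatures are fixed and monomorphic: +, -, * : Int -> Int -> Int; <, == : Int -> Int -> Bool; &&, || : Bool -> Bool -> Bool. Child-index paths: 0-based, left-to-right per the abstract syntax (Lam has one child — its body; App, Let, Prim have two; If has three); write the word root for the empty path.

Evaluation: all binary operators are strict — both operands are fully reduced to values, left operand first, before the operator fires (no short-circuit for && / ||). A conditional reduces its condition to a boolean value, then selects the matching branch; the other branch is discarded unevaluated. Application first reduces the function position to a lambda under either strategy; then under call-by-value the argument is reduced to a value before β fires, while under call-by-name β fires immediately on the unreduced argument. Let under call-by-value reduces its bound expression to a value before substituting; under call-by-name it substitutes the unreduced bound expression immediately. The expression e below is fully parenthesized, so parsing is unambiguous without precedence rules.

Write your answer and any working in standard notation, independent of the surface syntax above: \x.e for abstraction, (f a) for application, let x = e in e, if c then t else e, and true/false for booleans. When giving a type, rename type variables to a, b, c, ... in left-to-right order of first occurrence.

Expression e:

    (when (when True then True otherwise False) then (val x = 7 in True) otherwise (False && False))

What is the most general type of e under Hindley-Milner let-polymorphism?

Answer: Bool

Trace:
  unify Bool ~ Bool
  unify Bool ~ Bool
  unify Bool ~ Bool
let x : Int
  unify Bool ~ Bool
  unify Bool ~ Bool
  unify Bool ~ Bool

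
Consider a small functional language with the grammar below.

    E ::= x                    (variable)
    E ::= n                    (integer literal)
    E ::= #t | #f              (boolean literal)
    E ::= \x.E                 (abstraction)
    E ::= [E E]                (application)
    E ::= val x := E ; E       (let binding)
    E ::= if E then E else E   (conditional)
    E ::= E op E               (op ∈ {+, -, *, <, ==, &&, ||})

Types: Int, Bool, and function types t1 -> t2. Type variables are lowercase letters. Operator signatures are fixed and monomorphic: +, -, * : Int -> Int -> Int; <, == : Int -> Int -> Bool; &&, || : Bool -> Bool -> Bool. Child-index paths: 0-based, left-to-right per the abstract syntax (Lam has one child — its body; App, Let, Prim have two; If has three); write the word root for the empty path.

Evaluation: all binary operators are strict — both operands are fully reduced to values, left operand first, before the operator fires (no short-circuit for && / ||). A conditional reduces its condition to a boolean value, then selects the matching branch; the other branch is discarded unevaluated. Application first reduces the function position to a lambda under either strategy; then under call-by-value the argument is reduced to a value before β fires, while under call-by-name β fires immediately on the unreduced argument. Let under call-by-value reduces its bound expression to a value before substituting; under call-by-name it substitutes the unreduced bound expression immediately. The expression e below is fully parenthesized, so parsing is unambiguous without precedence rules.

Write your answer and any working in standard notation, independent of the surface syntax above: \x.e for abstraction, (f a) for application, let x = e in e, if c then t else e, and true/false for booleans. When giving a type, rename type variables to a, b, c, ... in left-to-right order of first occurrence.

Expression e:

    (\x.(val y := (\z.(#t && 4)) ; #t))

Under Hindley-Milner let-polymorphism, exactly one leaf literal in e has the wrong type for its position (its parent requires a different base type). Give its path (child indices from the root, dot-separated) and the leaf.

Derivation:
  unify Bool ~ Bool
  unify Int ~ Bool
  FAIL: mismatch Int ~ Bool

Answer: 0.0.0.1 : 4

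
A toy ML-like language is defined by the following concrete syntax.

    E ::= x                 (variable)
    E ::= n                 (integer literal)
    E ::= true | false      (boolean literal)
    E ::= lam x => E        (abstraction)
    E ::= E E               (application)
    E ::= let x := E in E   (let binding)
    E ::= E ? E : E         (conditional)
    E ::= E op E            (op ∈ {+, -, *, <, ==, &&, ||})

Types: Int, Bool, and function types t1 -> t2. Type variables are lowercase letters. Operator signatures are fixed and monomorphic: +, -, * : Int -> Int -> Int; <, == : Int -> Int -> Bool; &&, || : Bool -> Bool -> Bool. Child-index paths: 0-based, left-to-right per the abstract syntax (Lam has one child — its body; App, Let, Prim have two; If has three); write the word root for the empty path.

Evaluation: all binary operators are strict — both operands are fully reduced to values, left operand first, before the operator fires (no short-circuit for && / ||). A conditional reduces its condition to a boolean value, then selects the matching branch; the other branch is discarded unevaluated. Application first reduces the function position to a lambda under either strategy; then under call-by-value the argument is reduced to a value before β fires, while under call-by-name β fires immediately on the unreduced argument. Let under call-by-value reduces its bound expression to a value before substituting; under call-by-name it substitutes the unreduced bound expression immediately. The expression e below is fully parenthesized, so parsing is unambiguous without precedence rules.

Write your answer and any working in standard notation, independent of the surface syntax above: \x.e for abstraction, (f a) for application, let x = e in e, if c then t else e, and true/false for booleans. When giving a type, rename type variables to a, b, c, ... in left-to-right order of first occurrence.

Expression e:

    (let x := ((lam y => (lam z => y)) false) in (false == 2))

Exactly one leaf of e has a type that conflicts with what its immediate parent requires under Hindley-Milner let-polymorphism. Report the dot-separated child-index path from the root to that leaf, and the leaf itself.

Answer: 1.0 : false

Working:
y : a
\z._ : b -> a
\y._ : a -> b -> a
  unify a -> b -> a ~ Bool -> c
  unify a ~ Bool
  unify b -> Bool ~ c
_ _ : b -> Bool
let x : forall. b -> Bool
  unify Bool ~ Int
  FAIL: mismatch Bool ~ Int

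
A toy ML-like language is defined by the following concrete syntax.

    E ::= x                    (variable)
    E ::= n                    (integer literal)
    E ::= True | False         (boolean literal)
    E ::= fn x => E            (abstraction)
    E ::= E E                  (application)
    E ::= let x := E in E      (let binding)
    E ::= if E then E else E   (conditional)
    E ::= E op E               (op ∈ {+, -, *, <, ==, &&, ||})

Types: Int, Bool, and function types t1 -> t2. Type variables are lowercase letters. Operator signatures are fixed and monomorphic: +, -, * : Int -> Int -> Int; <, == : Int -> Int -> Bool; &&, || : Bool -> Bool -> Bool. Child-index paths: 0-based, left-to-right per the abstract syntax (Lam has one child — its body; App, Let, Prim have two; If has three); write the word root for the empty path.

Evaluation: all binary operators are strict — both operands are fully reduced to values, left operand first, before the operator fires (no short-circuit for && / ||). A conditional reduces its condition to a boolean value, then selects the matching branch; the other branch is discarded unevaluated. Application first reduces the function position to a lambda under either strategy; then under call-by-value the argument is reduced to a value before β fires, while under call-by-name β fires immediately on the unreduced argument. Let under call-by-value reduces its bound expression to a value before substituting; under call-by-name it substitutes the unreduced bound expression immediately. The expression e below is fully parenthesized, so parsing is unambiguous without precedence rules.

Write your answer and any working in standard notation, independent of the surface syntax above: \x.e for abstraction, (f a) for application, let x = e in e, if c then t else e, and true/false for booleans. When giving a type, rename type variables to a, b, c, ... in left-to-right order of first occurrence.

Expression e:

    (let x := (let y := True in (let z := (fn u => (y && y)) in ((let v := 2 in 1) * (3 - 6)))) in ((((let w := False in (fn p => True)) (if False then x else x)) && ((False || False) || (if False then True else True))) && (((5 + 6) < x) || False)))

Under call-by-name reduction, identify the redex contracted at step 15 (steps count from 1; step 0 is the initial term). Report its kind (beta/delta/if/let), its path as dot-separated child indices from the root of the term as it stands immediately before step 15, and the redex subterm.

Derivation:
step 0: (let x = (let y = true in (let z = (\u.(y && y)) in ((let v = 2 in 1) * (3 - 6)))) in ((((let w = false in (\p.true)) (if false then x else x)) && ((false || false) || (if false then true else true))) && (((5 + 6) < x) || false)))
step 1: [let@root] ((((let w = false in (\p.true)) (if false then (let y = true in (let z = (\u.(y && y)) in ((let v = 2 in 1) * (3 - 6)))) else (let y = true in (let z = (\u.(y && y)) in ((let v = 2 in 1) * (3 - 6)))))) && ((false || false) || (if false then true else true))) && (((5 + 6) < (let y = true in (let z = (\u.(y && y)) in ((let v = 2 in 1) * (3 - 6))))) || false))
step 2: [let@0.0.0] ((((\p.true) (if false then (let y = true in (let z = (\u.(y && y)) in ((let v = 2 in 1) * (3 - 6)))) else (let y = true in (let z = (\u.(y && y)) in ((let v = 2 in 1) * (3 - 6)))))) && ((false || false) || (if false then true else true))) && (((5 + 6) < (let y = true in (let z = (\u.(y && y)) in ((let v = 2 in 1) * (3 - 6))))) || false))
step 3: [beta@0.0] ((true && ((false || false) || (if false then true else true))) && (((5 + 6) < (let y = true in (let z = (\u.(y && y)) in ((let v = 2 in 1) * (3 - 6))))) || false))
step 4: [delta@0.1.0] ((true && (false || (if false then true else true))) && (((5 + 6) < (let y = true in (let z = (\u.(y && y)) in ((let v = 2 in 1) * (3 - 6))))) || false))
step 5: [if@0.1.1] ((true && (false || true)) && (((5 + 6) < (let y = true in (let z = (\u.(y && y)) in ((let v = 2 in 1) * (3 - 6))))) || false))
step 6: [delta@0.1] ((true && true) && (((5 + 6) < (let y = true in (let z = (\u.(y && y)) in ((let v = 2 in 1) * (3 - 6))))) || false))
step 7: [delta@0] (true && (((5 + 6) < (let y = true in (let z = (\u.(y && y)) in ((let v = 2 in 1) * (3 - 6))))) || false))
step 8: [delta@1.0.0] (true && ((11 < (let y = true in (let z = (\u.(y && y)) in ((let v = 2 in 1) * (3 - 6))))) || false))
step 9: [let@1.0.1] (true && ((11 < (let z = (\u.(true && true)) in ((let v = 2 in 1) * (3 - 6)))) || false))
step 10: [let@1.0.1] (true && ((11 < ((let v = 2 in 1) * (3 - 6))) || false))
step 11: [let@1.0.1.0] (true && ((11 < (1 * (3 - 6))) || false))
step 12: [delta@1.0.1.1] (true && ((11 < (1 * -3)) || false))
step 13: [delta@1.0.1] (true && ((11 < -3) || false))
step 14: [delta@1.0] (true && (false || false))
step 15: [delta@1] (true && false)

Answer: delta at 1 : (false || false)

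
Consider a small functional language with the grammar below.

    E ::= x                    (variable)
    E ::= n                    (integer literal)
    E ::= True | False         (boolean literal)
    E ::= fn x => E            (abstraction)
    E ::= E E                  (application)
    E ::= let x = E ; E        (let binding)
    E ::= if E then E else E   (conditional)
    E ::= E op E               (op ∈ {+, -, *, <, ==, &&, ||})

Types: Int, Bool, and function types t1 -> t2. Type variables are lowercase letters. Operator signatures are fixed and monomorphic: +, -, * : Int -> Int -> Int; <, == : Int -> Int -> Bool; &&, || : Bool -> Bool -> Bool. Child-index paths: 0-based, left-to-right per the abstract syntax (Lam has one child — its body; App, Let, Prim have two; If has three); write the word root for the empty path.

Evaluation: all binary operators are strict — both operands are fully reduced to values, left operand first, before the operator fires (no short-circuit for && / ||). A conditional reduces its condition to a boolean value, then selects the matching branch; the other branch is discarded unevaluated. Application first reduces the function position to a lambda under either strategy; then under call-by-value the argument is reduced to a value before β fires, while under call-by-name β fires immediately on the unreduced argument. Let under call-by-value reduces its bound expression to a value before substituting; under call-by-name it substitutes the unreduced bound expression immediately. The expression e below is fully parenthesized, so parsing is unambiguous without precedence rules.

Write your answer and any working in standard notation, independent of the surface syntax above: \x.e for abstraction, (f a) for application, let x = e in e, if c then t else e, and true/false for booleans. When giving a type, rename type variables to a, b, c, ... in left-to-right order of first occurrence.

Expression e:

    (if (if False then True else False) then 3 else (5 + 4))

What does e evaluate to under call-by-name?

Trace:
step 0: (if (if false then true else false) then 3 else (5 + 4))
step 1: [if@0] (if false then 3 else (5 + 4))
step 2: [if@root] (5 + 4)
step 3: [delta@root] 9

Answer: 9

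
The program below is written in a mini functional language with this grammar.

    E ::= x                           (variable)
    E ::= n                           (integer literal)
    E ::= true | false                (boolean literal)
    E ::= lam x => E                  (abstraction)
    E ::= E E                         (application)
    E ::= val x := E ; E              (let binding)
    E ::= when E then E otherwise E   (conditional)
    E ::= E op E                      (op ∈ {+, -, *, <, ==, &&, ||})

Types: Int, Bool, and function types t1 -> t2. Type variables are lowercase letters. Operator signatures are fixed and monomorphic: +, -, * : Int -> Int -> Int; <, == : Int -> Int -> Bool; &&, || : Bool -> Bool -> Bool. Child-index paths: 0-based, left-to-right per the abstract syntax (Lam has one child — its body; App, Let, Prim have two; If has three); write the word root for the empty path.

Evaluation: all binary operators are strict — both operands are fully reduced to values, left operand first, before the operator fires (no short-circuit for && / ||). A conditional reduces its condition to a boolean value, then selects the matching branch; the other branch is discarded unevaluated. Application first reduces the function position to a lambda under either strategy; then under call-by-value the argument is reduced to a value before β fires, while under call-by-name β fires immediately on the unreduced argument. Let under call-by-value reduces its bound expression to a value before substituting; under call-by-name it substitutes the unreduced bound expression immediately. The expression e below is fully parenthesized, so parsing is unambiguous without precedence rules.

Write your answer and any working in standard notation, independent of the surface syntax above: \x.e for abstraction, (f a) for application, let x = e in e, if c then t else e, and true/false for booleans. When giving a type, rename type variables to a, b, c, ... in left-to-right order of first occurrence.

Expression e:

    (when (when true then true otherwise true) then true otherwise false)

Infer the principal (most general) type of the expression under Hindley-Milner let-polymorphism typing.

Derivation:
  unify Bool ~ Bool
  unify Bool ~ Bool
  unify Bool ~ Bool
  unify Bool ~ Bool

Answer: Bool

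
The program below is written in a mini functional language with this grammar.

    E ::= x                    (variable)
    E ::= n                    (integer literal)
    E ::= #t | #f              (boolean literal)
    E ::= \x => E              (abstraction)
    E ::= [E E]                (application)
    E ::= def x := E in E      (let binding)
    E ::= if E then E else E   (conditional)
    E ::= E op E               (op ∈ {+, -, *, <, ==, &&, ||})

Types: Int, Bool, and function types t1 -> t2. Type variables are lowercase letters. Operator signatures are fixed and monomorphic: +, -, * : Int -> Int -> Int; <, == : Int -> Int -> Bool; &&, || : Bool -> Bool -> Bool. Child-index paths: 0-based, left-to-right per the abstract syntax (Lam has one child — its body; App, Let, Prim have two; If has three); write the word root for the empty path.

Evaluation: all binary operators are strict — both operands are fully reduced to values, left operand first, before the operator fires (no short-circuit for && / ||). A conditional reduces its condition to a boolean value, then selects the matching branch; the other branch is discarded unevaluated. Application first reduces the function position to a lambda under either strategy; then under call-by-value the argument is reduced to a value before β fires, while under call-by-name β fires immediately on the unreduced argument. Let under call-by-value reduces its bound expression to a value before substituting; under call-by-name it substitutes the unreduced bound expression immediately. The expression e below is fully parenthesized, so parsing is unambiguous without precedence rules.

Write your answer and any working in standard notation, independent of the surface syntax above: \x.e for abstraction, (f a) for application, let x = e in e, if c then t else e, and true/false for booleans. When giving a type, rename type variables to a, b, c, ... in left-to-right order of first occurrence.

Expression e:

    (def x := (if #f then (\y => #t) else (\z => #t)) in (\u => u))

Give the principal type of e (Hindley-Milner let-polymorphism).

Working:
  unify Bool ~ Bool
\y._ : a -> Bool
\z._ : b -> Bool
  unify a -> Bool ~ b -> Bool
  unify a ~ b
  unify Bool ~ Bool
let x : forall. b -> Bool
u : c
\u._ : c -> c

Answer: a -> a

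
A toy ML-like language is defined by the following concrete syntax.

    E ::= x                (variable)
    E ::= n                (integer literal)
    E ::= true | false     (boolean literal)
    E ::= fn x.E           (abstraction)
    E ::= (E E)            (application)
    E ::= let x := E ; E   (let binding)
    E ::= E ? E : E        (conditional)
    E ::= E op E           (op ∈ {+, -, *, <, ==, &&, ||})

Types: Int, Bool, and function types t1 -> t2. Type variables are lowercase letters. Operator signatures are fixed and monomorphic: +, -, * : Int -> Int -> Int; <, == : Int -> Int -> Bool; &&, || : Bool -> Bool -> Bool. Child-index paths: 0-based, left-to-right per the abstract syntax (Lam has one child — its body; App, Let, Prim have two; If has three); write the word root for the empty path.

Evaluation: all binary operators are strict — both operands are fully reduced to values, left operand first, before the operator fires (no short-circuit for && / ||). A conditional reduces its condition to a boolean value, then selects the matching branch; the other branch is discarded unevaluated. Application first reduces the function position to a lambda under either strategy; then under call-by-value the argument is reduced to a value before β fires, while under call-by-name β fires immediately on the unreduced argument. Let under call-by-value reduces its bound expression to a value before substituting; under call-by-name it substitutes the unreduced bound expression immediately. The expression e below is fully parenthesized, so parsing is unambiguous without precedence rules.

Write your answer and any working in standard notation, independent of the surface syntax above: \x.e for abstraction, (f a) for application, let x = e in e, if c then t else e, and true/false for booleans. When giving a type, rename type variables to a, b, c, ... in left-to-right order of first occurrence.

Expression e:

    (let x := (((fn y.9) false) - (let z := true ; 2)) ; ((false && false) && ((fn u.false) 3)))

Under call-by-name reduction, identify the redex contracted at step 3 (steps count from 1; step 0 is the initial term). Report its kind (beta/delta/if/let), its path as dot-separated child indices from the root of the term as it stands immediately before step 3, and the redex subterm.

Answer: beta at 1 : ((\u.false) 3)

Derivation:
step 0: (let x = (((\y.9) false) - (let z = true in 2)) in ((false && false) && ((\u.false) 3)))
step 1: [let@root] ((false && false) && ((\u.false) 3))
step 2: [delta@0] (false && ((\u.false) 3))
step 3: [beta@1] (false && false)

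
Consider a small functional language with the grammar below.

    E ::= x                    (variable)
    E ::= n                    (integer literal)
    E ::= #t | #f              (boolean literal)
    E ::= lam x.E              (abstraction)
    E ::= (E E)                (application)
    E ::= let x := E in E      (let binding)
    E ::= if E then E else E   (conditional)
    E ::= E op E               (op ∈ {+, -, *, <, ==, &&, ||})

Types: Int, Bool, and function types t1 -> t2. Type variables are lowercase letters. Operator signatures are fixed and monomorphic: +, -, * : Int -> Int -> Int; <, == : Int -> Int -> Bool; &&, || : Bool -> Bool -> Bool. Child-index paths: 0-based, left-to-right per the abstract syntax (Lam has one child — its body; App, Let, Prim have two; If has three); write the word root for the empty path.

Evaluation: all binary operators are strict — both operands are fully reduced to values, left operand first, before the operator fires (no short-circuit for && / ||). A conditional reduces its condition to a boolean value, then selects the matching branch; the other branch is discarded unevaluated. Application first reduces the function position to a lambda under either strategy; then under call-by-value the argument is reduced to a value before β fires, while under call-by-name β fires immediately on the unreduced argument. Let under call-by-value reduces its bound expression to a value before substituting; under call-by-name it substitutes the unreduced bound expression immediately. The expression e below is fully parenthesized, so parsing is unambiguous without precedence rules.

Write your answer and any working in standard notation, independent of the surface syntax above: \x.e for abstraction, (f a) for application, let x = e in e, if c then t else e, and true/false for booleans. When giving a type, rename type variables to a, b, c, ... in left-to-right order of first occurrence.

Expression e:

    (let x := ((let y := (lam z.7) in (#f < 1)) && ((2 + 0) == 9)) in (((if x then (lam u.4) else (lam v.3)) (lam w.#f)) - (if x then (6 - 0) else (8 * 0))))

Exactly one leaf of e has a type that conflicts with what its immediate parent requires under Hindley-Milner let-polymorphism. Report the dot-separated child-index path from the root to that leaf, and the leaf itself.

Trace:
\z._ : a -> Int
let y : forall. a -> Int
  unify Bool ~ Int
  FAIL: mismatch Bool ~ Int

Answer: 0.0.1.0 : false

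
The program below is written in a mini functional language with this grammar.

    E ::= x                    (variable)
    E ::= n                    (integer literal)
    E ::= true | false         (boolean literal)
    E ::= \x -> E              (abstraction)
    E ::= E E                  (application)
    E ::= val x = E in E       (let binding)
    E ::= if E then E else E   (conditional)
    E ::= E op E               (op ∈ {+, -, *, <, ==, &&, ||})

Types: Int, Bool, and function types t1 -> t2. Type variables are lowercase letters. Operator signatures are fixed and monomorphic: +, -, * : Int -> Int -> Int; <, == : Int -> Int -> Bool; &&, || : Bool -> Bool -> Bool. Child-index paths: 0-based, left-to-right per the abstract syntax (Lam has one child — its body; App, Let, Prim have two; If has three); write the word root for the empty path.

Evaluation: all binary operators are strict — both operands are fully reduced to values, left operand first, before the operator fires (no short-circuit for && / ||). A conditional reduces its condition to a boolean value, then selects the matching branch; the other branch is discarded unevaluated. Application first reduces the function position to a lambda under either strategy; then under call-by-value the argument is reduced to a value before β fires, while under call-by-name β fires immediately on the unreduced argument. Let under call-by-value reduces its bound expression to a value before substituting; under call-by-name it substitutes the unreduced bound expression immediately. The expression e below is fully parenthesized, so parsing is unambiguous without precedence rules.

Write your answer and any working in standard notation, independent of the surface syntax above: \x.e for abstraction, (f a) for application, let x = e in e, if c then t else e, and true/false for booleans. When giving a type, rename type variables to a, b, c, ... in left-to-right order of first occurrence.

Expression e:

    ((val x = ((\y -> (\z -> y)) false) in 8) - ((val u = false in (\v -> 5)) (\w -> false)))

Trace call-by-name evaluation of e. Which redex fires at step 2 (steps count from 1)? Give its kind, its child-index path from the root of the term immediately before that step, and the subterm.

Derivation:
step 0: ((let x = ((\y.(\z.y)) false) in 8) - ((let u = false in (\v.5)) (\w.false)))
step 1: [let@0] (8 - ((let u = false in (\v.5)) (\w.false)))
step 2: [let@1.0] (8 - ((\v.5) (\w.false)))

Answer: let at 1.0 : (let u = false in (\v.5))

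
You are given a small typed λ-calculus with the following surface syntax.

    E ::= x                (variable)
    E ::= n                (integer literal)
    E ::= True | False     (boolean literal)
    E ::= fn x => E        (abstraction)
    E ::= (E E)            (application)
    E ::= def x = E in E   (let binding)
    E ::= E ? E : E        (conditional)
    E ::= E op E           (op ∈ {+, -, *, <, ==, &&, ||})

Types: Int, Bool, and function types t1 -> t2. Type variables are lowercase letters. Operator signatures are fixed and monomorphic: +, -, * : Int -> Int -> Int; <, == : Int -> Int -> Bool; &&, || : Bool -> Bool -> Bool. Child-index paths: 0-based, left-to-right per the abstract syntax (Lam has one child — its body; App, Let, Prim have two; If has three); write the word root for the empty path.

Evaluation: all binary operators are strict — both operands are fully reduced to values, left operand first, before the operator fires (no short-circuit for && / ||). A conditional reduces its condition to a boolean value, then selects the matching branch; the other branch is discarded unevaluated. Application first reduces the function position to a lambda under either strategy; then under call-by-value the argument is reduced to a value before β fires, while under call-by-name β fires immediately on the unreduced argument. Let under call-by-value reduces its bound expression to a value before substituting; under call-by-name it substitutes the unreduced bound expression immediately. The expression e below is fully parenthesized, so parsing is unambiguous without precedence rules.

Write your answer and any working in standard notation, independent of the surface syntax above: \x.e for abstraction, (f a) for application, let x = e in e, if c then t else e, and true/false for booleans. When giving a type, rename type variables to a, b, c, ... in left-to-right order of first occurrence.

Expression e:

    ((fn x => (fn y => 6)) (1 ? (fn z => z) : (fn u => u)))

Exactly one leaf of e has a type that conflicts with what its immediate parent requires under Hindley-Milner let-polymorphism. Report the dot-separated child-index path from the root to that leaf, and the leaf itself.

Answer: 1.0 : 1

Working:
\y._ : b -> Int
\x._ : a -> b -> Int
  unify Int ~ Bool
  FAIL: mismatch Int ~ Bool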